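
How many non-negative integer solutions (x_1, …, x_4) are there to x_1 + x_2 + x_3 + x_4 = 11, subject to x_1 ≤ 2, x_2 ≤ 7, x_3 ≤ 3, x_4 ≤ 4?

Without the upper bounds there are C(14,3) = 364 ways to split 11 among 4 variables.
Subtract solutions that violate a single cap (substitute x_i' = x_i − (cap_i+1)): x_1 ≥ 3 gives C(11,3) = 165; x_2 ≥ 8 gives C(6,3) = 20; x_3 ≥ 4 gives C(10,3) = 120; x_4 ≥ 5 gives C(9,3) = 84. Together 389.
Add back pairs where two caps are both exceeded: 1 + 35 + 20 + 0 + 0 + 10 = 66.
By inclusion–exclusion the count is 364 − 389 + 66 = 41.

41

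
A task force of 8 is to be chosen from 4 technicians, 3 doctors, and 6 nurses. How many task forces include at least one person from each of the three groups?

Total 8-person selections from all 13: C(13,8) = 1287.
Subtract selections that omit an entire group: no technicians → C(9,8) = 9; no doctors → C(10,8) = 45; no nurses → C(7,8) = 0.
Add back selections omitting two groups (i.e. drawn from a single group): C(4,8) + C(3,8) + C(6,8) = 0.
By inclusion–exclusion: 1287 − 54 + 0 = 1233.

1233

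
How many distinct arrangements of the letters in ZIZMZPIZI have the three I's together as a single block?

Treat the 3 copies of I as a single block. The multiset to arrange is then {III, M, P, Z, Z, Z, Z}, 7 items in all.
That gives (7)!/(4!) = 210 arrangements.

210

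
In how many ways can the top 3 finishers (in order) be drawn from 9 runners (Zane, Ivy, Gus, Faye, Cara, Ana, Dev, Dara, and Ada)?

There are 9 choices for 1st place, 8 for 2nd, and 7 for 3rd.
That gives 9 × 8 × 7 = 504.

504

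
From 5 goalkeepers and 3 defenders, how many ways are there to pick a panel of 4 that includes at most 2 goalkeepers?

Split by how many goalkeepers are chosen (0 through 2).
Sum: C(5,0)·C(3,4) + C(5,1)·C(3,3) + C(5,2)·C(3,2) = 0 + 5 + 30 = 35.

35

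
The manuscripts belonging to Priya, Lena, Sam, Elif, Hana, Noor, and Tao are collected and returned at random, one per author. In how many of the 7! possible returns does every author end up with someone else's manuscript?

1854

Count assignments avoiding every fixed point. For any j of the 7 authors fixed to their own manuscript, the other 7−j can be arranged in (7−j)! ways.
By inclusion–exclusion this is Σ_{j=0}^{7} (−1)^j C(7,j)·(7−j)!.
Computing: 5040 − 5040 + 2520 − 840 + 210 − 42 + 7 − 1 = 1854.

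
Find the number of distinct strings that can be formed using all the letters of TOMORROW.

3360

TOMORROW has 8 letters with O appearing 3 times and R appearing twice.
Dividing 8! = 40320 by 3!·2! = 12 for the repeated letters gives 3360.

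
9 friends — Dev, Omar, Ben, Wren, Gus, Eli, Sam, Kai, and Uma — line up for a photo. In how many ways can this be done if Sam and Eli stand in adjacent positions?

80640

Treat {Sam, Eli} as a single unit. There are 8 units to order, and the pair itself can be ordered 2 ways.
So the count is 2·(8)! = 80640.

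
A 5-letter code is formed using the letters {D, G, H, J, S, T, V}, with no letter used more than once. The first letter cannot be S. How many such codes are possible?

2160

The first letter has 7−1 = 6 choices (anything except S).
The remaining 4 letters are filled from the other 6 symbols without repetition: 6 × 5 × 4 × 3 = 360.
Total: 6 × 360 = 2160.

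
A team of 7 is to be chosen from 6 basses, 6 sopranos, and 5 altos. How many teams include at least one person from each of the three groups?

Total 7-person selections from all 17: C(17,7) = 19448.
Subtract selections that omit an entire group: no basses → C(11,7) = 330; no sopranos → C(11,7) = 330; no altos → C(12,7) = 792.
Add back selections omitting two groups (i.e. drawn from a single group): C(6,7) + C(6,7) + C(5,7) = 0.
By inclusion–exclusion: 19448 − 1452 + 0 = 17996.

17996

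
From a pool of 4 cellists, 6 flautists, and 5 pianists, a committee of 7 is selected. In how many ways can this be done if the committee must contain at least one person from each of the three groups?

5949

With no constraint there are C(15,7) = 6435 possible selections.
Selections missing a whole group: no cellists → C(11,7) = 330; no flautists → C(9,7) = 36; no pianists → C(10,7) = 120.
Add back selections omitting two groups (i.e. drawn from a single group): C(4,7) + C(6,7) + C(5,7) = 0.
By inclusion–exclusion: 6435 − 486 + 0 = 5949.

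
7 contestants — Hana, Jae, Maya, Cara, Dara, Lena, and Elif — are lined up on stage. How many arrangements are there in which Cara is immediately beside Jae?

1440

Glue Cara and Jae into one block (2 internal orders), leaving 6 units to arrange in a row.
So the count is 2·(6)! = 1440.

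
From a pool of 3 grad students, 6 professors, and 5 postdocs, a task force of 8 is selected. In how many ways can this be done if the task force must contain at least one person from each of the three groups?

With no constraint there are C(14,8) = 3003 possible selections.
Selections missing a whole group: no grad students → C(11,8) = 165; no professors → C(8,8) = 1; no postdocs → C(9,8) = 9.
Add back selections omitting two groups (i.e. drawn from a single group): C(3,8) + C(6,8) + C(5,8) = 0.
By inclusion–exclusion: 3003 − 175 + 0 = 2828.

2828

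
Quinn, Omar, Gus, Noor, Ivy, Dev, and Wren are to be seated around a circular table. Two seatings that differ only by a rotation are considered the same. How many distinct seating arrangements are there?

720

Fix one person's seat to break rotational symmetry; the remaining 6 people can be arranged in (6)! = 720 ways.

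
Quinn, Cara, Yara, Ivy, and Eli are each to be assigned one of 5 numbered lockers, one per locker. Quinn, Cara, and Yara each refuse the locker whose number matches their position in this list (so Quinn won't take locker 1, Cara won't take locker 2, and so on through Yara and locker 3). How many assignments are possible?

64

Let Aᵢ (for i ∈ {1, 2, 3}) be the placements that put person i in their forbidden locker. Any j of these fix j positions, leaving (5−j)! ways to fill the rest, and there are C(3,j) ways to pick which j.
By inclusion–exclusion, the number of valid placements is Σ_{j=0}^{3} (−1)^j C(3,j)·(5−j)!.
Computing: 120 − 72 + 18 − 2 = 64.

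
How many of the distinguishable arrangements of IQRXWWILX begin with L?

Fix L in the first position and arrange the remaining 8 letters.
Those 8 letters have I appearing twice, W appearing twice, and X appearing twice, giving (8)!/(2!·2!·2!) = 5040.

5040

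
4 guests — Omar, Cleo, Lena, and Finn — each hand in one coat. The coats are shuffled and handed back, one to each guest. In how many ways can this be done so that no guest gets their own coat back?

9

This is the derangement count D_4: permutations of 4 items with no fixed point.
By inclusion–exclusion this is Σ_{j=0}^{4} (−1)^j C(4,j)·(4−j)!.
Computing: 24 − 24 + 12 − 4 + 1 = 9.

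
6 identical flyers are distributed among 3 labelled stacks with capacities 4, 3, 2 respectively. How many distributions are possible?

Ignoring the caps, the number of non-negative solutions to x_1+…+x_3 = 6 is C(8,2) = 28.
Subtract solutions that violate a single cap (substitute x_i' = x_i − (cap_i+1)): x_1 ≥ 5 gives C(3,2) = 3; x_2 ≥ 4 gives C(4,2) = 6; x_3 ≥ 3 gives C(5,2) = 10. Together 19.
No two caps can be exceeded simultaneously, so the pair terms are all 0.
By inclusion–exclusion the count is 28 − 19 + 0 = 9.

9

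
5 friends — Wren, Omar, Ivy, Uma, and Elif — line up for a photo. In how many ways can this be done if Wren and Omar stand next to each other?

Glue Wren and Omar into one block (2 internal orders), leaving 4 units to arrange in a row.
So the count is 2·(4)! = 48.

48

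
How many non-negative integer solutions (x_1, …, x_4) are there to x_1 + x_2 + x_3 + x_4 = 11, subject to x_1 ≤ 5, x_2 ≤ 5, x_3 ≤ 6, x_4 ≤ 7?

197

Ignoring the caps, the number of non-negative solutions to x_1+…+x_4 = 11 is C(14,3) = 364.
Subtract solutions that violate a single cap (substitute x_i' = x_i − (cap_i+1)): x_1 ≥ 6 gives C(8,3) = 56; x_2 ≥ 6 gives C(8,3) = 56; x_3 ≥ 7 gives C(7,3) = 35; x_4 ≥ 8 gives C(6,3) = 20. Together 167.
No two caps can be exceeded simultaneously, so the pair terms are all 0.
By inclusion–exclusion the count is 364 − 167 + 0 = 197.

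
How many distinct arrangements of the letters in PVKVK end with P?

With the last slot taken by P, it remains to arrange the other 4 letters (VKVK).
Those 4 letters have K appearing twice and V appearing twice, giving (4)!/(2!·2!) = 6.

6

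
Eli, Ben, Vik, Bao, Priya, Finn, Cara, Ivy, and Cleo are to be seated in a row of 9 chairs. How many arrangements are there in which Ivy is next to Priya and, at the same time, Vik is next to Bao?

Treat {Ivy,Priya} as one block (2 orders) and {Vik,Bao} as another (2 orders).
That leaves 7 units to arrange: 2 × 2 × 7! = 4 × 5040 = 20160.

20160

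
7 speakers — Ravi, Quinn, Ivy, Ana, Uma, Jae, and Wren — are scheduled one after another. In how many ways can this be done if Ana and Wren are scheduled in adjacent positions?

Place the 5 others and the Ana-Wren pair as 6 objects in a line; the pair has 2 internal arrangements.
That gives 2 × 6! = 2 × 720 = 1440.

1440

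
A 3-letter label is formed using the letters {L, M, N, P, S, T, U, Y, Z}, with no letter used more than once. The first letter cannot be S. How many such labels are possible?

The first letter has 9−1 = 8 choices (anything except S).
The remaining 2 letters are filled from the other 8 symbols without repetition: 8 × 7 = 56.
Total: 8 × 56 = 448.

448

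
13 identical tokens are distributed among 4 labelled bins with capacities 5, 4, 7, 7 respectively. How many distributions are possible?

175

By stars and bars, unrestricted non-negative solutions to x_1+…+x_4 = 13 number C(13+3,3) = 560.
Subtract solutions that violate a single cap (substitute x_i' = x_i − (cap_i+1)): x_1 ≥ 6 gives C(10,3) = 120; x_2 ≥ 5 gives C(11,3) = 165; x_3 ≥ 8 gives C(8,3) = 56; x_4 ≥ 8 gives C(8,3) = 56. Together 397.
Add back pairs where two caps are both exceeded: 10 + 0 + 0 + 1 + 1 + 0 = 12.
By inclusion–exclusion the count is 560 − 397 + 12 = 175.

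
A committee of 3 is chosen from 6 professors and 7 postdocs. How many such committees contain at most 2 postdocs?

Split by how many postdocs are chosen (0 through 2).
Sum: C(7,0)·C(6,3) + C(7,1)·C(6,2) + C(7,2)·C(6,1) = 20 + 105 + 126 = 251.

251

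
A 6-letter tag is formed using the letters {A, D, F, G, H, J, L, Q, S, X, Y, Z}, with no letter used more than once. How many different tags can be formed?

665280

This is a permutation of 6 out of 12: P(12,6) = 12!/6!.
12 × 11 × 10 × 9 × 8 × 7 = 665280.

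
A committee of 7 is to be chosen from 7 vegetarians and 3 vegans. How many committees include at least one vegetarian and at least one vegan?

119

Unrestricted: C(10,7) = 120 ways to pick any 7 of the 10.
Subtract selections that omit an entire group: no vegetarians → C(3,7) = 0; no vegans → C(7,7) = 1.
Both groups omitted at once is impossible, so 120 − 1 = 119.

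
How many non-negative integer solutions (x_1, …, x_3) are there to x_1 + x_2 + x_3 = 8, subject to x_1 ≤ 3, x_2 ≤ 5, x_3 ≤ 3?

Without the upper bounds there are C(10,2) = 45 ways to split 8 among 3 variables.
Subtract solutions that violate a single cap (substitute x_i' = x_i − (cap_i+1)): x_1 ≥ 4 gives C(6,2) = 15; x_2 ≥ 6 gives C(4,2) = 6; x_3 ≥ 4 gives C(6,2) = 15. Together 36.
Add back pairs where two caps are both exceeded: 0 + 1 + 0 = 1.
By inclusion–exclusion the count is 45 − 36 + 1 = 10.

10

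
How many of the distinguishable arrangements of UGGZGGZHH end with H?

840

With the last slot taken by H, it remains to arrange the other 8 letters (UGGZGGZH).
Those 8 letters have G appearing 4 times and Z appearing twice, giving (8)!/(4!·2!) = 840.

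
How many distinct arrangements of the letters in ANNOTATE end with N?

1260

With the last slot taken by N, it remains to arrange the other 7 letters (ANOTATE).
Those 7 letters have A appearing twice and T appearing twice, giving (7)!/(2!·2!) = 1260.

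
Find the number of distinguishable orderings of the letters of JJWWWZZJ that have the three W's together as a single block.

Treat the 3 copies of W as a single block. The multiset to arrange is then {WWW, J, J, J, Z, Z}, 6 items in all.
That gives (6)!/(3!·2!) = 60 arrangements.

60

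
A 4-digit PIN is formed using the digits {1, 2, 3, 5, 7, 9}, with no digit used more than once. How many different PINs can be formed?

360

Choose and order 4 of the 6 symbols: the first digit has 6 options, the next 5, then 4, 3.
6 × 5 × 4 × 3 = 360.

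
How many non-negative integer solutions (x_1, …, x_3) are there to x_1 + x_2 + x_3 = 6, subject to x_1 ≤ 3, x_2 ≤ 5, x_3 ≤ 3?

By stars and bars, unrestricted non-negative solutions to x_1+…+x_3 = 6 number C(6+2,2) = 28.
Subtract solutions that violate a single cap (substitute x_i' = x_i − (cap_i+1)): x_1 ≥ 4 gives C(4,2) = 6; x_2 ≥ 6 gives C(2,2) = 1; x_3 ≥ 4 gives C(4,2) = 6. Together 13.
No two caps can be exceeded simultaneously, so the pair terms are all 0.
By inclusion–exclusion the count is 28 − 13 + 0 = 15.

15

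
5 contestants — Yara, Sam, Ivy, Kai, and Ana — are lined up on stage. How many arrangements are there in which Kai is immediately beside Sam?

Place the 3 others and the Kai-Sam pair as 4 objects in a line; the pair has 2 internal arrangements.
That gives 2 × 4! = 2 × 24 = 48.

48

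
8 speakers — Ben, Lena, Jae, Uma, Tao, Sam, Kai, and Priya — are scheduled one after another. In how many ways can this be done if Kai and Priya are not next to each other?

There are 8! = 40320 arrangements in all. If Kai and Priya are adjacent, merging them into one block gives 2·(7)! = 10080 arrangements.
Complementary counting: 40320 − 10080 = 30240.

30240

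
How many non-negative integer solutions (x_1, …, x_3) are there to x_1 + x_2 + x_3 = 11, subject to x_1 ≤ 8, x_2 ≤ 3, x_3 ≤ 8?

30

Without the upper bounds there are C(13,2) = 78 ways to split 11 among 3 variables.
Subtract solutions that violate a single cap (substitute x_i' = x_i − (cap_i+1)): x_1 ≥ 9 gives C(4,2) = 6; x_2 ≥ 4 gives C(9,2) = 36; x_3 ≥ 9 gives C(4,2) = 6. Together 48.
No two caps can be exceeded simultaneously, so the pair terms are all 0.
By inclusion–exclusion the count is 78 − 48 + 0 = 30.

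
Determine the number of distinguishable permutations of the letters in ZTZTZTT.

35

The 7 letters of ZTZTZTT have repeats: T appearing 4 times and Z appearing 3 times.
So there are 7! / (4!·3!) = 35 distinguishable arrangements.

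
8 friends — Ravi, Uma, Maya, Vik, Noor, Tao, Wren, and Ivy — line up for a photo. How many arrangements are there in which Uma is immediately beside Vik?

Place the 6 others and the Uma-Vik pair as 7 objects in a line; the pair has 2 internal arrangements.
So the count is 2·(7)! = 10080.

10080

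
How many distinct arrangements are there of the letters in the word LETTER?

The 6 letters of LETTER have repeats: E appearing twice and T appearing twice.
The number of distinct arrangements is 6!/(2!·2!) = 720/4 = 180.

180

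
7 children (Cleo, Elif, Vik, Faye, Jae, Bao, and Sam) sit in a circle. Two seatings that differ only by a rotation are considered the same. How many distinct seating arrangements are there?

720

Seat Cleo anywhere (absorbing the rotational symmetry), then permute the other 6: (6)! = 720.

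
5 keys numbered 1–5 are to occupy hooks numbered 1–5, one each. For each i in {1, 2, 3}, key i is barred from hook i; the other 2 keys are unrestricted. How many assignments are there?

64

Let Aᵢ (for i ∈ {1, 2, 3}) be the placements that put key i in its forbidden hook. Any j of these fix j positions, leaving (5−j)! ways to fill the rest, and there are C(3,j) ways to pick which j.
By inclusion–exclusion, the number of valid placements is Σ_{j=0}^{3} (−1)^j C(3,j)·(5−j)!.
Computing: 120 − 72 + 18 − 2 = 64.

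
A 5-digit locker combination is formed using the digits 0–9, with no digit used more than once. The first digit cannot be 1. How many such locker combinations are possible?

27216

The first digit has 10−1 = 9 choices (anything except 1).
The remaining 4 digits are filled from the other 9 symbols without repetition: 9 × 8 × 7 × 6 = 3024.
Total: 9 × 3024 = 27216.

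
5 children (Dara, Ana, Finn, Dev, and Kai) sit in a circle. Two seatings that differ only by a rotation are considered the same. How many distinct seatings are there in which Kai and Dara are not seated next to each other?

12

All circular seatings of 5 people number (4)! = 24.
Those with Kai next to Dara: fuse the pair into one unit and seat 4 units around a circle — 2·(3)! = 12.
Subtracting, 24 − 12 = 12.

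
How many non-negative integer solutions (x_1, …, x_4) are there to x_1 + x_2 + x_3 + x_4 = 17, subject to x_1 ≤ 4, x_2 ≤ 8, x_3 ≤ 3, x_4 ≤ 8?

70

By stars and bars, unrestricted non-negative solutions to x_1+…+x_4 = 17 number C(17+3,3) = 1140.
Subtract solutions that violate a single cap (substitute x_i' = x_i − (cap_i+1)): x_1 ≥ 5 gives C(15,3) = 455; x_2 ≥ 9 gives C(11,3) = 165; x_3 ≥ 4 gives C(16,3) = 560; x_4 ≥ 9 gives C(11,3) = 165. Together 1345.
Add back pairs where two caps are both exceeded: 20 + 165 + 20 + 35 + 0 + 35 = 275.
By inclusion–exclusion the count is 1140 − 1345 + 275 = 70.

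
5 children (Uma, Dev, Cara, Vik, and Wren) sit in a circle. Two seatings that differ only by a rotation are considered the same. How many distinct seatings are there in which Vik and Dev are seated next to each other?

Glue Vik and Dev into a block (2 internal orders). Seating 4 units around a circle gives (3)! arrangements.
So 2 × (3)! = 2 × 6 = 12.

12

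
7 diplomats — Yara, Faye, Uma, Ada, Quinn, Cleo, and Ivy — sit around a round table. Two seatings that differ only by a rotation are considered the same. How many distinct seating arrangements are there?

Fix one person's seat to break rotational symmetry; the remaining 6 people can be arranged in (6)! = 720 ways.

720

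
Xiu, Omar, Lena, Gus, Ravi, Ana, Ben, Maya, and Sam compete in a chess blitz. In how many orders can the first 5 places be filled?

15120

There are 9 choices for 1st place, 8 for 2nd, and so on down to 5 for position 5.
That gives 9 × 8 × 7 × 6 × 5 = 15120.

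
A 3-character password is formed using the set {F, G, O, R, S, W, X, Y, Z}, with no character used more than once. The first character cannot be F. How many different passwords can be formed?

448

The first character has 9−1 = 8 choices (anything except F).
The remaining 2 characters are filled from the other 8 symbols without repetition: 8 × 7 = 56.
Total: 8 × 56 = 448.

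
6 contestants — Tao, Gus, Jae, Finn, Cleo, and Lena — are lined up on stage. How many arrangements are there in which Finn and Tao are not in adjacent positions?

Of the 6! = 720 arrangements, those with Finn and Tao adjacent number 2 × 5! = 240 (treat the pair as a block with 2 internal orders).
So 720 − 240 = 480 arrangements keep them apart.

480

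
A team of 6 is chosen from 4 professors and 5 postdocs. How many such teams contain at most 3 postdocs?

Split by how many postdocs are chosen (0 through 3).
Sum: C(5,0)·C(4,6) + C(5,1)·C(4,5) + C(5,2)·C(4,4) + C(5,3)·C(4,3) = 0 + 0 + 10 + 40 = 50.

50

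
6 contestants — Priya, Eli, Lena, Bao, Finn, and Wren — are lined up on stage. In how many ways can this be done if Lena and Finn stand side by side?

240

Glue Lena and Finn into one block (2 internal orders), leaving 5 units to arrange in a row.
So the count is 2·(5)! = 240.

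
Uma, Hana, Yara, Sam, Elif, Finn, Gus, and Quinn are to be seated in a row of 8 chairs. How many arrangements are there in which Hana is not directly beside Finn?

Of the 8! = 40320 arrangements, those with Hana and Finn adjacent number 2 × 7! = 10080 (treat the pair as a block with 2 internal orders).
Complementary counting: 40320 − 10080 = 30240.

30240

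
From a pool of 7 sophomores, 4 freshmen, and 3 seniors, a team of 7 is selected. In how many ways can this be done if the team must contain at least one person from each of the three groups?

Unrestricted: C(14,7) = 3432 ways to pick any 7 of the 14.
Selections missing a whole group: no sophomores → C(7,7) = 1; no freshmen → C(10,7) = 120; no seniors → C(11,7) = 330.
Add back selections omitting two groups (i.e. drawn from a single group): C(7,7) + C(4,7) + C(3,7) = 1.
By inclusion–exclusion: 3432 − 451 + 1 = 2982.

2982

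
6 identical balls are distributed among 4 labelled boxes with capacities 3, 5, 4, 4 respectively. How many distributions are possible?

Without the upper bounds there are C(9,3) = 84 ways to split 6 among 4 boxes.
Subtract solutions that violate a single cap (substitute x_i' = x_i − (cap_i+1)): x_1 ≥ 4 gives C(5,3) = 10; x_2 ≥ 6 gives C(3,3) = 1; x_3 ≥ 5 gives C(4,3) = 4; x_4 ≥ 5 gives C(4,3) = 4. Together 19.
No two caps can be exceeded simultaneously, so the pair terms are all 0.
By inclusion–exclusion the count is 84 − 19 + 0 = 65.

65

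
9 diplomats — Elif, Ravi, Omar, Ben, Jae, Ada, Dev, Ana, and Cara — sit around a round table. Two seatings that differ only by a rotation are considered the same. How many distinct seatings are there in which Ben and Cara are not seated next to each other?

All circular seatings of 9 people number (8)! = 40320.
Seatings with Ben beside Cara: treat them as a block with 2 internal orders, giving 2 × (7)! = 10080.
Subtracting, 40320 − 10080 = 30240.

30240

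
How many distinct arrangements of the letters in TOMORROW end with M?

420

Fix M in the last position and arrange the remaining 7 letters.
Those 7 letters have O appearing 3 times and R appearing twice, giving (7)!/(3!·2!) = 420.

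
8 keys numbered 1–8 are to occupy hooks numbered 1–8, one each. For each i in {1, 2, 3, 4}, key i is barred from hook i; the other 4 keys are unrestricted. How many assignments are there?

24024

Let Aᵢ (for 1 ≤ i ≤ 4) be the placements that put key i in its forbidden hook. Any j of these fix j positions, leaving (8−j)! ways to fill the rest, and there are C(4,j) ways to pick which j.
By inclusion–exclusion, the number of valid placements is Σ_{j=0}^{4} (−1)^j C(4,j)·(8−j)!.
Computing: 40320 − 20160 + 4320 − 480 + 24 = 24024.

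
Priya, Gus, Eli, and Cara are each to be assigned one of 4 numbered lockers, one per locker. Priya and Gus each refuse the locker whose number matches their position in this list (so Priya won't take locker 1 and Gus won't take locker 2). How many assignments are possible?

Let Aᵢ (for i ∈ {1, 2}) be the placements that put person i in their forbidden locker. Any j of these fix j positions, leaving (4−j)! ways to fill the rest, and there are C(2,j) ways to pick which j.
By inclusion–exclusion, the number of valid placements is Σ_{j=0}^{2} (−1)^j C(2,j)·(4−j)!.
Computing: 24 − 12 + 2 = 14.

14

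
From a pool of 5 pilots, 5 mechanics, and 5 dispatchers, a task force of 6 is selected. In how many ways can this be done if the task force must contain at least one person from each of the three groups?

Total 6-person selections from all 15: C(15,6) = 5005.
Subtract selections that omit an entire group: no pilots → C(10,6) = 210; no mechanics → C(10,6) = 210; no dispatchers → C(10,6) = 210.
Add back selections omitting two groups (i.e. drawn from a single group): C(5,6) + C(5,6) + C(5,6) = 0.
By inclusion–exclusion: 5005 − 630 + 0 = 4375.

4375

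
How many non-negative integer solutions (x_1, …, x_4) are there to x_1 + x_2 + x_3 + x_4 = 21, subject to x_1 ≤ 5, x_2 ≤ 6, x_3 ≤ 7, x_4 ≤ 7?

35

Ignoring the caps, the number of non-negative solutions to x_1+…+x_4 = 21 is C(24,3) = 2024.
Subtract solutions that violate a single cap (substitute x_i' = x_i − (cap_i+1)): x_1 ≥ 6 gives C(18,3) = 816; x_2 ≥ 7 gives C(17,3) = 680; x_3 ≥ 8 gives C(16,3) = 560; x_4 ≥ 8 gives C(16,3) = 560. Together 2616.
Add back pairs where two caps are both exceeded: 165 + 120 + 120 + 84 + 84 + 56 = 629.
Subtract triples: 1 + 1 + 0 + 0 = 2.
By inclusion–exclusion the count is 2024 − 2616 + 629 − 2 = 35.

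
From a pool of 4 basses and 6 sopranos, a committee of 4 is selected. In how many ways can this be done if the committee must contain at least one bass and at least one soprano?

Unrestricted: C(10,4) = 210 ways to pick any 4 of the 10.
Selections missing a whole group: no basses → C(6,4) = 15; no sopranos → C(4,4) = 1.
Both groups omitted at once is impossible, so 210 − 16 = 194.

194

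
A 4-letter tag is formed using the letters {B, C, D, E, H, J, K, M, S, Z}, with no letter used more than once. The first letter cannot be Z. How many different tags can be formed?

The first letter has 10−1 = 9 choices (anything except Z).
The remaining 3 letters are filled from the other 9 symbols without repetition: 9 × 8 × 7 = 504.
Total: 9 × 504 = 4536.

4536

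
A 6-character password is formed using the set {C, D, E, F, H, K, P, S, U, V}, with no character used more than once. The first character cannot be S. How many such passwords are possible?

136080

The first character has 10−1 = 9 choices (anything except S).
The remaining 5 characters are filled from the other 9 symbols without repetition: 9 × 8 × 7 × 6 × 5 = 15120.
Total: 9 × 15120 = 136080.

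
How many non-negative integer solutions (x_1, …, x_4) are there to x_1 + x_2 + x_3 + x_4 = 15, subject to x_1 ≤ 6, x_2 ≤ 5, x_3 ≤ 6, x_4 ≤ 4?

By stars and bars, unrestricted non-negative solutions to x_1+…+x_4 = 15 number C(15+3,3) = 816.
Subtract solutions that violate a single cap (substitute x_i' = x_i − (cap_i+1)): x_1 ≥ 7 gives C(11,3) = 165; x_2 ≥ 6 gives C(12,3) = 220; x_3 ≥ 7 gives C(11,3) = 165; x_4 ≥ 5 gives C(13,3) = 286. Together 836.
Add back pairs where two caps are both exceeded: 10 + 4 + 20 + 10 + 35 + 20 = 99.
By inclusion–exclusion the count is 816 − 836 + 99 = 79.

79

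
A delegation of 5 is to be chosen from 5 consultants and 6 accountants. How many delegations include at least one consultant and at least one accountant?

Total 5-person selections from all 11: C(11,5) = 462.
Subtract selections that omit an entire group: no consultants → C(6,5) = 6; no accountants → C(5,5) = 1.
Both groups omitted at once is impossible, so 462 − 7 = 455.

455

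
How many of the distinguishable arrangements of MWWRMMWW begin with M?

Fix M in the first position and arrange the remaining 7 letters.
Those 7 letters have M appearing twice and W appearing 4 times, giving (7)!/(4!·2!) = 105.

105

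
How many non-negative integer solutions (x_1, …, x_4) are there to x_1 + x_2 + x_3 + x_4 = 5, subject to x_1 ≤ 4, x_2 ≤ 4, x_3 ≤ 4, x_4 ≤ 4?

Without the upper bounds there are C(8,3) = 56 ways to split 5 among 4 variables.
Subtract solutions that violate a single cap (substitute x_i' = x_i − (cap_i+1)): x_1 ≥ 5 gives C(3,3) = 1; x_2 ≥ 5 gives C(3,3) = 1; x_3 ≥ 5 gives C(3,3) = 1; x_4 ≥ 5 gives C(3,3) = 1. Together 4.
No two caps can be exceeded simultaneously, so the pair terms are all 0.
By inclusion–exclusion the count is 56 − 4 + 0 = 52.

52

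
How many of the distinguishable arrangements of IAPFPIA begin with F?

With the first slot taken by F, it remains to arrange the other 6 letters (IAPPIA).
Those 6 letters have A appearing twice, I appearing twice, and P appearing twice, giving (6)!/(2!·2!·2!) = 90.

90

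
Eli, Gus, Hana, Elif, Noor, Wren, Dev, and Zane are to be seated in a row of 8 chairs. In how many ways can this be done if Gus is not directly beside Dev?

30240

Of the 8! = 40320 arrangements, those with Gus and Dev adjacent number 2 × 7! = 10080 (treat the pair as a block with 2 internal orders).
Complementary counting: 40320 − 10080 = 30240.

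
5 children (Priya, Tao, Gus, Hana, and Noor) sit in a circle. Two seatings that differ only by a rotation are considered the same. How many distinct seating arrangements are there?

Around a circle, 5 distinct people have 5!/5 = (4)! = 24 rotationally distinct seatings.

24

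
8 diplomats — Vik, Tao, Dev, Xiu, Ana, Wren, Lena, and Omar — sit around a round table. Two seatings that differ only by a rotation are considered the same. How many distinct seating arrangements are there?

5040

Fix one person's seat to break rotational symmetry; the remaining 7 people can be arranged in (7)! = 5040 ways.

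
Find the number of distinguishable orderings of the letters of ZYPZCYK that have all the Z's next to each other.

Treat the 2 copies of Z as a single block. The multiset to arrange is then {ZZ, C, K, P, Y, Y}, 6 items in all.
That gives (6)!/(2!) = 360 arrangements.

360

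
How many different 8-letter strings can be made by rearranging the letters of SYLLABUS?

Letter multiplicities in SYLLABUS: A×1, B×1, L×2, S×2, U×1, Y×1.
Dividing 8! = 40320 by 2!·2! = 4 for the repeated letters gives 10080.

10080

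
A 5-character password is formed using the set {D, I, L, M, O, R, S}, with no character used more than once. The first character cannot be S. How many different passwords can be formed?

The first character has 7−1 = 6 choices (anything except S).
The remaining 4 characters are filled from the other 6 symbols without repetition: 6 × 5 × 4 × 3 = 360.
Total: 6 × 360 = 2160.

2160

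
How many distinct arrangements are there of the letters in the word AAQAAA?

The 6 letters of AAQAAA have repeats: A appearing 5 times.
Dividing 6! = 720 by 5! = 120 for the repeated letters gives 6.

6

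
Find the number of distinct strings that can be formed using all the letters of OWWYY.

30

Letter multiplicities in OWWYY: O×1, W×2, Y×2.
The number of distinct arrangements is 5!/(2!·2!) = 120/4 = 30.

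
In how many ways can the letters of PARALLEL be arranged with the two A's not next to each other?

2520

There are 8!/(3!·2!) = 3360 arrangements of PARALLEL in total.
If the two A's are adjacent, glue them into one block, leaving 7 items to arrange: (7)!/(3!) = 840 ways.
Subtracting, 3360 − 840 = 2520 arrangements keep the A's apart.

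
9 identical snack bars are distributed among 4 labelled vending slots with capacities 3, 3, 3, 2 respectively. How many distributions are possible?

10

By stars and bars, unrestricted non-negative solutions to x_1+…+x_4 = 9 number C(9+3,3) = 220.
Subtract solutions that violate a single cap (substitute x_i' = x_i − (cap_i+1)): x_1 ≥ 4 gives C(8,3) = 56; x_2 ≥ 4 gives C(8,3) = 56; x_3 ≥ 4 gives C(8,3) = 56; x_4 ≥ 3 gives C(9,3) = 84. Together 252.
Add back pairs where two caps are both exceeded: 4 + 4 + 10 + 4 + 10 + 10 = 42.
By inclusion–exclusion the count is 220 − 252 + 42 = 10.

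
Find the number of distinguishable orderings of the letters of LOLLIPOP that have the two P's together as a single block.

Treat the 2 copies of P as a single block. The multiset to arrange is then {PP, I, L, L, L, O, O}, 7 items in all.
That gives (7)!/(3!·2!) = 420 arrangements.

420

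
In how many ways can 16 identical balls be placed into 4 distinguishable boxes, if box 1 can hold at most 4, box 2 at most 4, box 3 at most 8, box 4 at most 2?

10

Without the upper bounds there are C(19,3) = 969 ways to split 16 among 4 boxes.
Subtract solutions that violate a single cap (substitute x_i' = x_i − (cap_i+1)): x_1 ≥ 5 gives C(14,3) = 364; x_2 ≥ 5 gives C(14,3) = 364; x_3 ≥ 9 gives C(10,3) = 120; x_4 ≥ 3 gives C(16,3) = 560. Together 1408.
Add back pairs where two caps are both exceeded: 84 + 10 + 165 + 10 + 165 + 35 = 469.
Subtract triples: 0 + 20 + 0 + 0 = 20.
By inclusion–exclusion the count is 969 − 1408 + 469 − 20 = 10.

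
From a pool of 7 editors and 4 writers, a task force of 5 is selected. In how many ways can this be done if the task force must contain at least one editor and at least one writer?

441

With no constraint there are C(11,5) = 462 possible selections.
Selections missing a whole group: no editors → C(4,5) = 0; no writers → C(7,5) = 21.
Both groups omitted at once is impossible, so 462 − 21 = 441.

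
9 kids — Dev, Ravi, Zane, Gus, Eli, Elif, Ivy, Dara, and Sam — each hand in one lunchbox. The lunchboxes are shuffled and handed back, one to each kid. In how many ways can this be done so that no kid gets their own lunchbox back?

Count assignments avoiding every fixed point. For any j of the 9 kids fixed to their own lunchbox, the other 9−j can be arranged in (9−j)! ways.
By inclusion–exclusion this is Σ_{j=0}^{9} (−1)^j C(9,j)·(9−j)!.
Computing: 362880 − 362880 + 181440 − 60480 + 15120 − 3024 + 504 − 72 + 9 − 1 = 133496.

133496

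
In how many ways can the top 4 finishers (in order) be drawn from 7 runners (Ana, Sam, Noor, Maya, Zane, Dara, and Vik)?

There are 7 choices for 1st place, 6 for 2nd, and so on down to 4 for position 4.
That gives 7 × 6 × 5 × 4 = 840.

840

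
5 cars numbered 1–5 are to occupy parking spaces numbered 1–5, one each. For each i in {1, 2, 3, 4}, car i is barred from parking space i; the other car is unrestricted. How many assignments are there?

53

Let Aᵢ (for 1 ≤ i ≤ 4) be the placements that put car i in its forbidden parking space. Any j of these fix j positions, leaving (5−j)! ways to fill the rest, and there are C(4,j) ways to pick which j.
By inclusion–exclusion, the number of valid placements is Σ_{j=0}^{4} (−1)^j C(4,j)·(5−j)!.
Computing: 120 − 96 + 36 − 8 + 1 = 53.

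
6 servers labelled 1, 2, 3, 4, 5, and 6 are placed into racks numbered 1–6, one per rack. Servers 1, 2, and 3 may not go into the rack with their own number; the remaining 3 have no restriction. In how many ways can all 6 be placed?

Let Aᵢ (for i ∈ {1, 2, 3}) be the placements that put server i in its forbidden rack. Any j of these fix j positions, leaving (6−j)! ways to fill the rest, and there are C(3,j) ways to pick which j.
By inclusion–exclusion, the number of valid placements is Σ_{j=0}^{3} (−1)^j C(3,j)·(6−j)!.
Computing: 720 − 360 + 72 − 6 = 426.

426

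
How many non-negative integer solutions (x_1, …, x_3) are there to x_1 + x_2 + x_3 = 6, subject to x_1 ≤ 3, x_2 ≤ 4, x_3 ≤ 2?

9

Without the upper bounds there are C(8,2) = 28 ways to split 6 among 3 variables.
Subtract solutions that violate a single cap (substitute x_i' = x_i − (cap_i+1)): x_1 ≥ 4 gives C(4,2) = 6; x_2 ≥ 5 gives C(3,2) = 3; x_3 ≥ 3 gives C(5,2) = 10. Together 19.
No two caps can be exceeded simultaneously, so the pair terms are all 0.
By inclusion–exclusion the count is 28 − 19 + 0 = 9.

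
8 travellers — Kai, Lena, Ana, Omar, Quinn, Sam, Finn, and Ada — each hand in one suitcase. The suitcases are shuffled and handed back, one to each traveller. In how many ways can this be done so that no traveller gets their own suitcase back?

This is the derangement count D_8: permutations of 8 items with no fixed point.
By inclusion–exclusion this is Σ_{j=0}^{8} (−1)^j C(8,j)·(8−j)!.
Computing: 40320 − 40320 + 20160 − 6720 + 1680 − 336 + 56 − 8 + 1 = 14833.

14833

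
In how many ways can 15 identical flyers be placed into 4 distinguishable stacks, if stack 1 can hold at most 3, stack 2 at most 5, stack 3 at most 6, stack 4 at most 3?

10

By stars and bars, unrestricted non-negative solutions to x_1+…+x_4 = 15 number C(15+3,3) = 816.
Subtract solutions that violate a single cap (substitute x_i' = x_i − (cap_i+1)): x_1 ≥ 4 gives C(14,3) = 364; x_2 ≥ 6 gives C(12,3) = 220; x_3 ≥ 7 gives C(11,3) = 165; x_4 ≥ 4 gives C(14,3) = 364. Together 1113.
Add back pairs where two caps are both exceeded: 56 + 35 + 120 + 10 + 56 + 35 = 312.
Subtract triples: 0 + 4 + 1 + 0 = 5.
By inclusion–exclusion the count is 816 − 1113 + 312 − 5 = 10.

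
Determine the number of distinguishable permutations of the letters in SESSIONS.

SESSIONS has 8 letters with S appearing 4 times.
So there are 8! / (4!) = 1680 distinguishable arrangements.

1680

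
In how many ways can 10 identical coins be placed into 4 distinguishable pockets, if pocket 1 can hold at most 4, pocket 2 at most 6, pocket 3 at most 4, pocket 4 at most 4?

101

By stars and bars, unrestricted non-negative solutions to x_1+…+x_4 = 10 number C(10+3,3) = 286.
Subtract solutions that violate a single cap (substitute x_i' = x_i − (cap_i+1)): x_1 ≥ 5 gives C(8,3) = 56; x_2 ≥ 7 gives C(6,3) = 20; x_3 ≥ 5 gives C(8,3) = 56; x_4 ≥ 5 gives C(8,3) = 56. Together 188.
Add back pairs where two caps are both exceeded: 0 + 1 + 1 + 0 + 0 + 1 = 3.
By inclusion–exclusion the count is 286 − 188 + 3 = 101.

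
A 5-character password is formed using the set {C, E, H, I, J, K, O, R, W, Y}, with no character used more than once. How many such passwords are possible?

Choose and order 5 of the 10 symbols: the first character has 10 options, the next 9, and so on down to 6.
That product is 10 × 9 × 8 × 7 × 6 = 30240.

30240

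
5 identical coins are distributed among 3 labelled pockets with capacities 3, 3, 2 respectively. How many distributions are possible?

9

Ignoring the caps, the number of non-negative solutions to x_1+…+x_3 = 5 is C(7,2) = 21.
Subtract solutions that violate a single cap (substitute x_i' = x_i − (cap_i+1)): x_1 ≥ 4 gives C(3,2) = 3; x_2 ≥ 4 gives C(3,2) = 3; x_3 ≥ 3 gives C(4,2) = 6. Together 12.
No two caps can be exceeded simultaneously, so the pair terms are all 0.
By inclusion–exclusion the count is 21 − 12 + 0 = 9.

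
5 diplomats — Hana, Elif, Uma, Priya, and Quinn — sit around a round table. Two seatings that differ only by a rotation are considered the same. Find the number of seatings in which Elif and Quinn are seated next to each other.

Glue Elif and Quinn into a block (2 internal orders). Seating 4 units around a circle gives (3)! arrangements.
So 2 × (3)! = 2 × 6 = 12.

12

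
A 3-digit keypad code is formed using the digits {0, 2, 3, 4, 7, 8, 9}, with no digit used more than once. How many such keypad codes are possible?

210

This is a permutation of 3 out of 7: P(7,3) = 7!/4!.
7 × 6 × 5 = 210.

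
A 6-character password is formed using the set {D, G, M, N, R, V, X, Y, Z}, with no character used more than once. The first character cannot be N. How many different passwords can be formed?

The first character has 9−1 = 8 choices (anything except N).
The remaining 5 characters are filled from the other 8 symbols without repetition: 8 × 7 × 6 × 5 × 4 = 6720.
Total: 8 × 6720 = 53760.

53760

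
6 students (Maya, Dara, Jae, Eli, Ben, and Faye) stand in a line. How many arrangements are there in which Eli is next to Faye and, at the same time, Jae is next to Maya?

96

Treat {Eli,Faye} as one block (2 orders) and {Jae,Maya} as another (2 orders).
That leaves 4 units to arrange: 2 × 2 × 4! = 4 × 24 = 96.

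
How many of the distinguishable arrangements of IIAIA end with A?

With the last slot taken by A, it remains to arrange the other 4 letters (IIIA).
Those 4 letters have I appearing 3 times, giving (4)!/(3!) = 4.

4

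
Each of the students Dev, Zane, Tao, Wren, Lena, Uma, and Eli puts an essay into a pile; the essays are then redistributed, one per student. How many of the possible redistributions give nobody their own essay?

Count assignments avoiding every fixed point. For any j of the 7 students fixed to their own essay, the other 7−j can be arranged in (7−j)! ways.
By inclusion–exclusion this is Σ_{j=0}^{7} (−1)^j C(7,j)·(7−j)!.
Computing: 5040 − 5040 + 2520 − 840 + 210 − 42 + 7 − 1 = 1854.

1854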